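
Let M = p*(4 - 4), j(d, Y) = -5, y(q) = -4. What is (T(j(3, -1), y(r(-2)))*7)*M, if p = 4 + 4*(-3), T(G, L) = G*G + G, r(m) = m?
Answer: 0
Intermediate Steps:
T(G, L) = G + G² (T(G, L) = G² + G = G + G²)
p = -8 (p = 4 - 12 = -8)
M = 0 (M = -8*(4 - 4) = -8*0 = 0)
(T(j(3, -1), y(r(-2)))*7)*M = (-5*(1 - 5)*7)*0 = (-5*(-4)*7)*0 = (20*7)*0 = 140*0 = 0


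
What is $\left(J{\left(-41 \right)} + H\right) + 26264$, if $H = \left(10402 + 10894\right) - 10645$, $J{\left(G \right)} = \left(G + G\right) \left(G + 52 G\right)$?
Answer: $215101$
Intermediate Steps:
$J{\left(G \right)} = 106 G^{2}$ ($J{\left(G \right)} = 2 G 53 G = 106 G^{2}$)
$H = 10651$ ($H = 21296 - 10645 = 10651$)
$\left(J{\left(-41 \right)} + H\right) + 26264 = \left(106 \left(-41\right)^{2} + 10651\right) + 26264 = \left(106 \cdot 1681 + 10651\right) + 26264 = \left(178186 + 10651\right) + 26264 = 188837 + 26264 = 215101$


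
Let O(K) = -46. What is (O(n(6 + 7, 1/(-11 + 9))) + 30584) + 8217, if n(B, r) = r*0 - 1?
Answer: 38755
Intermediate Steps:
n(B, r) = -1 (n(B, r) = 0 - 1 = -1)
(O(n(6 + 7, 1/(-11 + 9))) + 30584) + 8217 = (-46 + 30584) + 8217 = 30538 + 8217 = 38755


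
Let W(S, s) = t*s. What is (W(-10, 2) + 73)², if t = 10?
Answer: 8649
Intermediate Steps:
W(S, s) = 10*s
(W(-10, 2) + 73)² = (10*2 + 73)² = (20 + 73)² = 93² = 8649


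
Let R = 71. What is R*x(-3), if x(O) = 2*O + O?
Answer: -639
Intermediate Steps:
x(O) = 3*O
R*x(-3) = 71*(3*(-3)) = 71*(-9) = -639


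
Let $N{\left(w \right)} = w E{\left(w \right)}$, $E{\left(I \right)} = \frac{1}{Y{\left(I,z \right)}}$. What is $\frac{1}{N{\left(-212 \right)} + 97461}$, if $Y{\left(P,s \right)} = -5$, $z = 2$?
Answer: $\frac{5}{487517} \approx 1.0256 \cdot 10^{-5}$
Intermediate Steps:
$E{\left(I \right)} = - \frac{1}{5}$ ($E{\left(I \right)} = \frac{1}{-5} = - \frac{1}{5}$)
$N{\left(w \right)} = - \frac{w}{5}$ ($N{\left(w \right)} = w \left(- \frac{1}{5}\right) = - \frac{w}{5}$)
$\frac{1}{N{\left(-212 \right)} + 97461} = \frac{1}{\left(- \frac{1}{5}\right) \left(-212\right) + 97461} = \frac{1}{\frac{212}{5} + 97461} = \frac{1}{\frac{487517}{5}} = \frac{5}{487517}$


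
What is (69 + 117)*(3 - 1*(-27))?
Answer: 5580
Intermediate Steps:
(69 + 117)*(3 - 1*(-27)) = 186*(3 + 27) = 186*30 = 5580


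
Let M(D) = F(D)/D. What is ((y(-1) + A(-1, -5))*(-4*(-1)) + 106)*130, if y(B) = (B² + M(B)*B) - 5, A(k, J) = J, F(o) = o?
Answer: 8580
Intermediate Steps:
M(D) = 1 (M(D) = D/D = 1)
y(B) = -5 + B + B² (y(B) = (B² + 1*B) - 5 = (B² + B) - 5 = (B + B²) - 5 = -5 + B + B²)
((y(-1) + A(-1, -5))*(-4*(-1)) + 106)*130 = (((-5 - 1 + (-1)²) - 5)*(-4*(-1)) + 106)*130 = (((-5 - 1 + 1) - 5)*4 + 106)*130 = ((-5 - 5)*4 + 106)*130 = (-10*4 + 106)*130 = (-40 + 106)*130 = 66*130 = 8580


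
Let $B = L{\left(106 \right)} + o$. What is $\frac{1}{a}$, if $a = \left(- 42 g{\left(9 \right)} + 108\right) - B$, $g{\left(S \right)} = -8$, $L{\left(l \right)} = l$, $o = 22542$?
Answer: $- \frac{1}{22204} \approx -4.5037 \cdot 10^{-5}$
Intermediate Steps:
$B = 22648$ ($B = 106 + 22542 = 22648$)
$a = -22204$ ($a = \left(\left(-42\right) \left(-8\right) + 108\right) - 22648 = \left(336 + 108\right) - 22648 = 444 - 22648 = -22204$)
$\frac{1}{a} = \frac{1}{-22204} = - \frac{1}{22204}$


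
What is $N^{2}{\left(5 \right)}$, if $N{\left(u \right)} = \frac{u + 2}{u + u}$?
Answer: $\frac{49}{100} \approx 0.49$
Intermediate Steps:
$N{\left(u \right)} = \frac{2 + u}{2 u}$
$N^{2}{\left(5 \right)} = \left(\frac{2 + 5}{2 \cdot 5}\right)^{2} = \left(\frac{1}{2} \cdot \frac{1}{5} \cdot 7\right)^{2} = \left(\frac{7}{10}\right)^{2} = \frac{49}{100}$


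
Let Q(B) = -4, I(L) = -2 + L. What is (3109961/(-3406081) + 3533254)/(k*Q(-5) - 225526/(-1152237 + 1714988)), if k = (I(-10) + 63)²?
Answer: -967493273268631909/2848985763660190 ≈ -339.59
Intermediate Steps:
k = 2601 (k = ((-2 - 10) + 63)² = (-12 + 63)² = 51² = 2601)
(3109961/(-3406081) + 3533254)/(k*Q(-5) - 225526/(-1152237 + 1714988)) = (3109961/(-3406081) + 3533254)/(2601*(-4) - 225526/(-1152237 + 1714988)) = (3109961*(-1/3406081) + 3533254)/(-10404 - 225526/562751) = (-3109961/3406081 + 3533254)/(-10404 - 225526*1/562751) = 12034546207613/(3406081*(-10404 - 32218/80393)) = 12034546207613/(3406081*(-836440990/80393)) = (12034546207613/3406081)*(-80393/836440990) = -967493273268631909/2848985763660190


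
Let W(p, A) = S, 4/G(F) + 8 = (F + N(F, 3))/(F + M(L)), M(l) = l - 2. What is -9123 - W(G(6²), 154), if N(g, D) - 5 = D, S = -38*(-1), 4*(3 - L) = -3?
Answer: -9161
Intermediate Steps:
L = 15/4 (L = 3 - ¼*(-3) = 3 + ¾ = 15/4 ≈ 3.7500)
M(l) = -2 + l
S = 38
N(g, D) = 5 + D
G(F) = 4/(-8 + (8 + F)/(7/4 + F)) (G(F) = 4/(-8 + (F + (5 + 3))/(F + (-2 + 15/4))) = 4/(-8 + (F + 8)/(F + 7/4)) = 4/(-8 + (8 + F)/(7/4 + F)))
W(p, A) = 38
-9123 - W(G(6²), 154) = -9123 - 1*38 = -9123 - 38 = -9161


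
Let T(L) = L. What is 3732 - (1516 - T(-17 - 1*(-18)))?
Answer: 2217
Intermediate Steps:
3732 - (1516 - T(-17 - 1*(-18))) = 3732 - (1516 - (-17 - 1*(-18))) = 3732 - (1516 - (-17 + 18)) = 3732 - (1516 - 1*1) = 3732 - (1516 - 1) = 3732 - 1*1515 = 3732 - 1515 = 2217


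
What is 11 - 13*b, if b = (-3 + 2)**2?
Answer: -2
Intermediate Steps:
b = 1 (b = (-1)**2 = 1)
11 - 13*b = 11 - 13*1 = 11 - 13 = -2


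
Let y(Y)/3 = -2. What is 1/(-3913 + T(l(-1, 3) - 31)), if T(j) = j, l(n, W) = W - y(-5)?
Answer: -1/3935 ≈ -0.00025413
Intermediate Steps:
y(Y) = -6 (y(Y) = 3*(-2) = -6)
l(n, W) = 6 + W (l(n, W) = W - 1*(-6) = W + 6 = 6 + W)
1/(-3913 + T(l(-1, 3) - 31)) = 1/(-3913 + ((6 + 3) - 31)) = 1/(-3913 + (9 - 31)) = 1/(-3913 - 22) = 1/(-3935) = -1/3935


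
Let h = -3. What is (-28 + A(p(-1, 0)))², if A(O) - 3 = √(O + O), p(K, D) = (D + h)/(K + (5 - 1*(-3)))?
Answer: (175 - I*√42)²/49 ≈ 624.14 - 46.291*I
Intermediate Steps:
p(K, D) = (-3 + D)/(8 + K) (p(K, D) = (D - 3)/(K + (5 - 1*(-3))) = (-3 + D)/(K + (5 + 3)) = (-3 + D)/(K + 8) = (-3 + D)/(8 + K))
A(O) = 3 + √2*√O (A(O) = 3 + √(O + O) = 3 + √(2*O) = 3 + √2*√O)
(-28 + A(p(-1, 0)))² = (-28 + (3 + √2*√((-3 + 0)/(8 - 1))))² = (-28 + (3 + √2*√(-3/7)))² = (-28 + (3 + √2*(I*√21/7)))² = (-28 + (3 + I*√42/7))² = (-25 + I*√42/7)²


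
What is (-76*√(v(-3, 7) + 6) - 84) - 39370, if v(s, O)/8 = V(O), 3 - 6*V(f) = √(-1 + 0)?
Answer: -39454 - 76*√(90 - 12*I)/3 ≈ -39695.0 + 15.987*I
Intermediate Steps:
V(f) = ½ - I/6 (V(f) = ½ - √(-1 + 0)/6 = ½ - I/6)
v(s, O) = 4 - 4*I/3 (v(s, O) = 8*(½ - I/6) = 4 - 4*I/3)
(-76*√(v(-3, 7) + 6) - 84) - 39370 = (-76*√((4 - 4*I/3) + 6) - 84) - 39370 = (-76*√(10 - 4*I/3) - 84) - 39370 = (-84 - 76*√(10 - 4*I/3)) - 39370 = -39454 - 76*√(10 - 4*I/3)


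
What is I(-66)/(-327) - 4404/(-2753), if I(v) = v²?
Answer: -3517320/300077 ≈ -11.721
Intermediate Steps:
I(-66)/(-327) - 4404/(-2753) = (-66)²/(-327) - 4404/(-2753) = 4356*(-1/327) - 4404*(-1/2753) = -1452/109 + 4404/2753 = -3517320/300077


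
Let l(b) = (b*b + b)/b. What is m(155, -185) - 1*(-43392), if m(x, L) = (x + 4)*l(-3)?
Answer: 43074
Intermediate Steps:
l(b) = (b + b²)/b (l(b) = (b² + b)/b = (b + b²)/b)
m(x, L) = -8 - 2*x (m(x, L) = (x + 4)*(1 - 3) = (4 + x)*(-2) = -8 - 2*x)
m(155, -185) - 1*(-43392) = (-8 - 2*155) - 1*(-43392) = (-8 - 310) + 43392 = -318 + 43392 = 43074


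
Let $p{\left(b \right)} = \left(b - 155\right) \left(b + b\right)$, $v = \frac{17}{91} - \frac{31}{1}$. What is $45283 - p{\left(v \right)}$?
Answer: $\frac{280162851}{8281} \approx 33832.0$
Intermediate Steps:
$v = - \frac{2804}{91}$ ($v = 17 \cdot \frac{1}{91} - 31 = \frac{17}{91} - 31 = - \frac{2804}{91} \approx -30.813$)
$p{\left(b \right)} = 2 b \left(-155 + b\right)$ ($p{\left(b \right)} = \left(-155 + b\right) 2 b = 2 b \left(-155 + b\right)$)
$45283 - p{\left(v \right)} = 45283 - 2 \left(- \frac{2804}{91}\right) \left(-155 - \frac{2804}{91}\right) = 45283 - 2 \left(- \frac{2804}{91}\right) \left(- \frac{16909}{91}\right) = 45283 - \frac{94825672}{8281} = \frac{280162851}{8281}$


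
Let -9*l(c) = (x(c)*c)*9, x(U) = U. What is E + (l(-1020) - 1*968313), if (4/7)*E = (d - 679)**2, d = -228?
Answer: -2276309/4 ≈ -5.6908e+5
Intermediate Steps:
l(c) = -c**2 (l(c) = -c*c*9/9 = -c**2*9/9 = -c**2)
E = 5758543/4 (E = 7*(-228 - 679)**2/4 = (7/4)*(-907)**2 = (7/4)*822649 = 5758543/4 ≈ 1.4396e+6)
E + (l(-1020) - 1*968313) = 5758543/4 + (-1*(-1020)**2 - 1*968313) = 5758543/4 + (-1*1040400 - 968313) = 5758543/4 + (-1040400 - 968313) = 5758543/4 - 2008713 = -2276309/4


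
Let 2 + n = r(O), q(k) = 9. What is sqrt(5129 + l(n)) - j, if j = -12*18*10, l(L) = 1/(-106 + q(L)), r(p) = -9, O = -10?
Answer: 2160 + 2*sqrt(12064666)/97 ≈ 2231.6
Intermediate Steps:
n = -11 (n = -2 - 9 = -11)
l(L) = -1/97 (l(L) = 1/(-106 + 9) = 1/(-97) = -1/97)
j = -2160 (j = -216*10 = -2160)
sqrt(5129 + l(n)) - j = sqrt(5129 - 1/97) - 1*(-2160) = sqrt(497512/97) + 2160 = 2*sqrt(12064666)/97 + 2160 = 2160 + 2*sqrt(12064666)/97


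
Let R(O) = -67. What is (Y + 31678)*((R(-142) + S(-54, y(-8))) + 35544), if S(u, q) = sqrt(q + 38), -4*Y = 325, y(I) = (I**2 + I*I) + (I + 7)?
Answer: 4483831599/4 + 126387*sqrt(165)/4 ≈ 1.1214e+9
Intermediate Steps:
y(I) = 7 + I + 2*I**2 (y(I) = (I**2 + I**2) + (7 + I) = 2*I**2 + (7 + I) = 7 + I + 2*I**2)
Y = -325/4 (Y = -1/4*325 = -325/4 ≈ -81.250)
S(u, q) = sqrt(38 + q)
(Y + 31678)*((R(-142) + S(-54, y(-8))) + 35544) = (-325/4 + 31678)*((-67 + sqrt(38 + (7 - 8 + 2*(-8)**2))) + 35544) = 126387*((-67 + sqrt(38 + (7 - 8 + 2*64))) + 35544)/4 = 126387*((-67 + sqrt(38 + (7 - 8 + 128))) + 35544)/4 = 126387*((-67 + sqrt(38 + 127)) + 35544)/4 = 126387*((-67 + sqrt(165)) + 35544)/4 = 126387*(35477 + sqrt(165))/4 = 4483831599/4 + 126387*sqrt(165)/4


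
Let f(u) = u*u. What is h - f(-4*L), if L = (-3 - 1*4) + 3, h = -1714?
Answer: -1970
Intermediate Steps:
L = -4 (L = (-3 - 4) + 3 = -7 + 3 = -4)
f(u) = u²
h - f(-4*L) = -1714 - (-4*(-4))² = -1714 - 1*16² = -1714 - 1*256 = -1714 - 256 = -1970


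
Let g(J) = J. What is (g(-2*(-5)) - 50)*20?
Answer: -800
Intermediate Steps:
(g(-2*(-5)) - 50)*20 = (-2*(-5) - 50)*20 = (10 - 50)*20 = -40*20 = -800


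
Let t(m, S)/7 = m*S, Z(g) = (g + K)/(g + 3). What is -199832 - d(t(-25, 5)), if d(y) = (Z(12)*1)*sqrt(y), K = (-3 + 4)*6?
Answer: -199832 - 6*I*sqrt(35) ≈ -1.9983e+5 - 35.496*I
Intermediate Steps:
K = 6 (K = 1*6 = 6)
Z(g) = (6 + g)/(3 + g) (Z(g) = (g + 6)/(g + 3) = (6 + g)/(3 + g))
t(m, S) = 7*S*m (t(m, S) = 7*(m*S) = 7*(S*m) = 7*S*m)
d(y) = 6*sqrt(y)/5 (d(y) = (((6 + 12)/(3 + 12))*1)*sqrt(y) = ((18/15)*1)*sqrt(y) = (((1/15)*18)*1)*sqrt(y) = ((6/5)*1)*sqrt(y) = 6*sqrt(y)/5)
-199832 - d(t(-25, 5)) = -199832 - 6*sqrt(7*5*(-25))/5 = -199832 - 6*sqrt(-875)/5 = -199832 - 6*5*I*sqrt(35)/5 = -199832 - 6*I*sqrt(35)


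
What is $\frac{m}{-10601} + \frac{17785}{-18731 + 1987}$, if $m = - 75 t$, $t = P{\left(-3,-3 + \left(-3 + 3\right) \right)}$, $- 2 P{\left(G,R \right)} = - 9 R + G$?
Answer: $- \frac{203608385}{177503144} \approx -1.1471$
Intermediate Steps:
$P{\left(G,R \right)} = - \frac{G}{2} + \frac{9 R}{2}$ ($P{\left(G,R \right)} = - \frac{- 9 R + G}{2} = - \frac{G - 9 R}{2} = - \frac{G}{2} + \frac{9 R}{2}$)
$t = -12$ ($t = \left(- \frac{1}{2}\right) \left(-3\right) + \frac{9 \left(-3 + \left(-3 + 3\right)\right)}{2} = \frac{3}{2} + \frac{9 \left(-3 + 0\right)}{2} = \frac{3}{2} + \frac{9}{2} \left(-3\right) = \frac{3}{2} - \frac{27}{2} = -12$)
$m = 900$ ($m = \left(-75\right) \left(-12\right) = 900$)
$\frac{m}{-10601} + \frac{17785}{-18731 + 1987} = \frac{900}{-10601} + \frac{17785}{-18731 + 1987} = 900 \left(- \frac{1}{10601}\right) + \frac{17785}{-16744} = - \frac{900}{10601} + 17785 \left(- \frac{1}{16744}\right) = - \frac{900}{10601} - \frac{17785}{16744} = - \frac{203608385}{177503144}$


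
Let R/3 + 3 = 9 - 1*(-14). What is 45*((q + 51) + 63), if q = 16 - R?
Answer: 3150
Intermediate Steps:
R = 60 (R = -9 + 3*(9 - 1*(-14)) = -9 + 3*(9 + 14) = -9 + 3*23 = -9 + 69 = 60)
q = -44 (q = 16 - 1*60 = 16 - 60 = -44)
45*((q + 51) + 63) = 45*((-44 + 51) + 63) = 45*(7 + 63) = 45*70 = 3150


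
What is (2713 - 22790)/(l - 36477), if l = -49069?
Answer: 20077/85546 ≈ 0.23469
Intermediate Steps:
(2713 - 22790)/(l - 36477) = (2713 - 22790)/(-49069 - 36477) = -20077/(-85546) = -20077*(-1/85546) = 20077/85546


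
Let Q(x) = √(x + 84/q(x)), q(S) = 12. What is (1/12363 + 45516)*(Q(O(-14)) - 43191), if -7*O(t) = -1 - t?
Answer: -8101397906673/4121 + 1125428618*√7/28847 ≈ -1.9658e+9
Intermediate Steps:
O(t) = ⅐ + t/7 (O(t) = -(-1 - t)/7 = ⅐ + t/7)
Q(x) = √(7 + x) (Q(x) = √(x + 84/12) = √(x + 84*(1/12)) = √(x + 7) = √(7 + x))
(1/12363 + 45516)*(Q(O(-14)) - 43191) = (1/12363 + 45516)*(√(7 + (⅐ + (⅐)*(-14))) - 43191) = (1/12363 + 45516)*(√(7 + (⅐ - 2)) - 43191) = 562714309*(√(7 - 13/7) - 43191)/12363 = 562714309*(√(36/7) - 43191)/12363 = 562714309*(6*√7/7 - 43191)/12363 = 562714309*(-43191 + 6*√7/7)/12363 = -8101397906673/4121 + 1125428618*√7/28847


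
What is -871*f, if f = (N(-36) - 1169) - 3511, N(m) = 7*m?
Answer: 4295772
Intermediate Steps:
f = -4932 (f = (7*(-36) - 1169) - 3511 = (-252 - 1169) - 3511 = -1421 - 3511 = -4932)
-871*f = -871*(-4932) = 4295772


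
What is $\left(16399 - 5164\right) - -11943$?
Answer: $23178$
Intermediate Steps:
$\left(16399 - 5164\right) - -11943 = \left(16399 - 5164\right) + 11943 = 11235 + 11943 = 23178$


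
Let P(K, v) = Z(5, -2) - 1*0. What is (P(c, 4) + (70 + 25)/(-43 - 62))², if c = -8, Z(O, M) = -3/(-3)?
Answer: 4/441 ≈ 0.0090703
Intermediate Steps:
Z(O, M) = 1 (Z(O, M) = -3*(-⅓) = 1)
P(K, v) = 1 (P(K, v) = 1 - 1*0 = 1 + 0 = 1)
(P(c, 4) + (70 + 25)/(-43 - 62))² = (1 + (70 + 25)/(-43 - 62))² = (1 + 95/(-105))² = (1 + 95*(-1/105))² = (1 - 19/21)² = (2/21)² = 4/441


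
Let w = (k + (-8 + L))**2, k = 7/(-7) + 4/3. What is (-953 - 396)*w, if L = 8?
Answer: -1349/9 ≈ -149.89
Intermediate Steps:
k = 1/3 (k = 7*(-1/7) + 4*(1/3) = -1 + 4/3 = 1/3 ≈ 0.33333)
w = 1/9 (w = (1/3 + (-8 + 8))**2 = (1/3 + 0)**2 = (1/3)**2 = 1/9 ≈ 0.11111)
(-953 - 396)*w = (-953 - 396)*(1/9) = -1349*1/9 = -1349/9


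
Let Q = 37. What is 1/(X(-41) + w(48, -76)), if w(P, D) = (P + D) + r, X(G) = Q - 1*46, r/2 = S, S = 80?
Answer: 1/123 ≈ 0.0081301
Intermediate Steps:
r = 160 (r = 2*80 = 160)
X(G) = -9 (X(G) = 37 - 1*46 = 37 - 46 = -9)
w(P, D) = 160 + D + P (w(P, D) = (P + D) + 160 = (D + P) + 160 = 160 + D + P)
1/(X(-41) + w(48, -76)) = 1/(-9 + (160 - 76 + 48)) = 1/(-9 + 132) = 1/123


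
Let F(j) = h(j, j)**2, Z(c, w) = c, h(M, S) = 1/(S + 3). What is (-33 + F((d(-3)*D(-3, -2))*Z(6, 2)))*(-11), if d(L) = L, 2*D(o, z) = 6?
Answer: 944152/2601 ≈ 363.00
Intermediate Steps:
D(o, z) = 3 (D(o, z) = (1/2)*6 = 3)
h(M, S) = 1/(3 + S)
F(j) = (3 + j)**(-2) (F(j) = (1/(3 + j))**2 = (3 + j)**(-2))
(-33 + F((d(-3)*D(-3, -2))*Z(6, 2)))*(-11) = (-33 + (3 - 3*3*6)**(-2))*(-11) = (-33 + (3 - 9*6)**(-2))*(-11) = (-33 + (3 - 54)**(-2))*(-11) = (-33 + (-51)**(-2))*(-11) = (-33 + 1/2601)*(-11) = -85832/2601*(-11) = 944152/2601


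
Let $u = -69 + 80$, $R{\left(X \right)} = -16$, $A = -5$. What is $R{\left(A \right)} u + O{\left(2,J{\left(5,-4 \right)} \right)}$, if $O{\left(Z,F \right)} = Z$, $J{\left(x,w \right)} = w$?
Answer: $-174$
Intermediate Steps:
$u = 11$
$R{\left(A \right)} u + O{\left(2,J{\left(5,-4 \right)} \right)} = \left(-16\right) 11 + 2 = -176 + 2 = -174$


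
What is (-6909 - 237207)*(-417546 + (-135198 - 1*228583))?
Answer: 190734421932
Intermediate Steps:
(-6909 - 237207)*(-417546 + (-135198 - 1*228583)) = -244116*(-417546 + (-135198 - 228583)) = -244116*(-417546 - 363781) = -244116*(-781327) = 190734421932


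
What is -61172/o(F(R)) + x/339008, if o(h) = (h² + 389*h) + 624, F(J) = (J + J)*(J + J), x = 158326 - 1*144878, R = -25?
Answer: 2387461693/76521775656 ≈ 0.031200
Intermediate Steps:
x = 13448 (x = 158326 - 144878 = 13448)
F(J) = 4*J² (F(J) = (2*J)*(2*J) = 4*J²)
o(h) = 624 + h² + 389*h
-61172/o(F(R)) + x/339008 = -61172/(624 + (4*(-25)²)² + 389*(4*(-25)²)) + 13448/339008 = -61172/(624 + (4*625)² + 389*(4*625)) + 13448*(1/339008) = -61172/(624 + 2500² + 389*2500) + 1681/42376 = -61172/(624 + 6250000 + 972500) + 1681/42376 = -61172/7223124 + 1681/42376 = -61172*1/7223124 + 1681/42376 = -15293/1805781 + 1681/42376 = 2387461693/76521775656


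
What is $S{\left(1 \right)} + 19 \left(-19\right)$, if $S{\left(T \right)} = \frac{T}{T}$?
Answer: $-360$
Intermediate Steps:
$S{\left(T \right)} = 1$
$S{\left(1 \right)} + 19 \left(-19\right) = 1 + 19 \left(-19\right) = 1 - 361 = -360$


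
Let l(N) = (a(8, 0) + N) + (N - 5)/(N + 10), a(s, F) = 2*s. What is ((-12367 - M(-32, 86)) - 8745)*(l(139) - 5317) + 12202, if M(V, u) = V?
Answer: 16212422418/149 ≈ 1.0881e+8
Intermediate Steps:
l(N) = 16 + N + (-5 + N)/(10 + N) (l(N) = (2*8 + N) + (N - 5)/(N + 10) = (16 + N) + (-5 + N)/(10 + N) = 16 + N + (-5 + N)/(10 + N))
((-12367 - M(-32, 86)) - 8745)*(l(139) - 5317) + 12202 = ((-12367 - 1*(-32)) - 8745)*((155 + 139**2 + 27*139)/(10 + 139) - 5317) + 12202 = ((-12367 + 32) - 8745)*((155 + 19321 + 3753)/149 - 5317) + 12202 = (-12335 - 8745)*((1/149)*23229 - 5317) + 12202 = -21080*(23229/149 - 5317) + 12202 = -21080*(-769004/149) + 12202 = 16210604320/149 + 12202 = 16212422418/149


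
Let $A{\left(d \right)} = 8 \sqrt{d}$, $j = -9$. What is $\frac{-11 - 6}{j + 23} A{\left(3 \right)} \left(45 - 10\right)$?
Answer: $- 340 \sqrt{3} \approx -588.9$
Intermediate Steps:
$\frac{-11 - 6}{j + 23} A{\left(3 \right)} \left(45 - 10\right) = \frac{-11 - 6}{-9 + 23} \cdot 8 \sqrt{3} \left(45 - 10\right) = - \frac{17}{14} \cdot 8 \sqrt{3} \left(45 - 10\right) = \left(-17\right) \frac{1}{14} \cdot 8 \sqrt{3} \cdot 35 = - \frac{17 \cdot 8 \sqrt{3}}{14} \cdot 35 = - \frac{68 \sqrt{3}}{7} \cdot 35 = - 340 \sqrt{3}$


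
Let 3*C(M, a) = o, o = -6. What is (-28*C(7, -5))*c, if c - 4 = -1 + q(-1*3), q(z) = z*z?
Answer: 672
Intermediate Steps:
q(z) = z**2
C(M, a) = -2 (C(M, a) = (1/3)*(-6) = -2)
c = 12 (c = 4 + (-1 + (-1*3)**2) = 4 + (-1 + (-3)**2) = 4 + (-1 + 9) = 4 + 8 = 12)
(-28*C(7, -5))*c = -28*(-2)*12 = 56*12 = 672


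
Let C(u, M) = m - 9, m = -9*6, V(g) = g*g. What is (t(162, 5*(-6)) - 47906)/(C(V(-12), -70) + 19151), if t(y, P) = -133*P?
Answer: -10979/4772 ≈ -2.3007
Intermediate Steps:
V(g) = g²
m = -54
C(u, M) = -63 (C(u, M) = -54 - 9 = -63)
(t(162, 5*(-6)) - 47906)/(C(V(-12), -70) + 19151) = (-665*(-6) - 47906)/(-63 + 19151) = (-133*(-30) - 47906)/19088 = (3990 - 47906)*(1/19088) = -43916*1/19088 = -10979/4772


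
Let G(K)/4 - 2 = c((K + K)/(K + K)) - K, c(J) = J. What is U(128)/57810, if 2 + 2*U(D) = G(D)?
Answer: -251/57810 ≈ -0.0043418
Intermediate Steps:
G(K) = 12 - 4*K (G(K) = 8 + 4*((K + K)/(K + K) - K) = 8 + 4*((2*K)/((2*K)) - K) = 8 + 4*((2*K)*(1/(2*K)) - K) = 8 + 4*(1 - K) = 8 + (4 - 4*K) = 12 - 4*K)
U(D) = 5 - 2*D (U(D) = -1 + (12 - 4*D)/2 = -1 + (6 - 2*D) = 5 - 2*D)
U(128)/57810 = (5 - 2*128)/57810 = (5 - 256)*(1/57810) = -251*1/57810 = -251/57810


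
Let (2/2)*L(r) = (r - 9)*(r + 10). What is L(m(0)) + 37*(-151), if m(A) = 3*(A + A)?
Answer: -5677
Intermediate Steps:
m(A) = 6*A (m(A) = 3*(2*A) = 6*A)
L(r) = (-9 + r)*(10 + r) (L(r) = (r - 9)*(r + 10) = (-9 + r)*(10 + r))
L(m(0)) + 37*(-151) = (-90 + 6*0 + (6*0)²) + 37*(-151) = (-90 + 0 + 0²) - 5587 = (-90 + 0 + 0) - 5587 = -90 - 5587 = -5677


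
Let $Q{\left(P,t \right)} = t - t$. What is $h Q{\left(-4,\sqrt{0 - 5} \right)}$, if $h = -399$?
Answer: $0$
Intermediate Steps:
$Q{\left(P,t \right)} = 0$
$h Q{\left(-4,\sqrt{0 - 5} \right)} = \left(-399\right) 0 = 0$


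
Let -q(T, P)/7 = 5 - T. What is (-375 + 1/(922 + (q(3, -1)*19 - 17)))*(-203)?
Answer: 48643672/639 ≈ 76125.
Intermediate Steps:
q(T, P) = -35 + 7*T (q(T, P) = -7*(5 - T) = -35 + 7*T)
(-375 + 1/(922 + (q(3, -1)*19 - 17)))*(-203) = (-375 + 1/(922 + ((-35 + 7*3)*19 - 17)))*(-203) = (-375 + 1/(922 + ((-35 + 21)*19 - 17)))*(-203) = (-375 + 1/(922 + (-14*19 - 17)))*(-203) = (-375 + 1/(922 + (-266 - 17)))*(-203) = (-375 + 1/(922 - 283))*(-203) = (-375 + 1/639)*(-203) = -239624/639*(-203) = 48643672/639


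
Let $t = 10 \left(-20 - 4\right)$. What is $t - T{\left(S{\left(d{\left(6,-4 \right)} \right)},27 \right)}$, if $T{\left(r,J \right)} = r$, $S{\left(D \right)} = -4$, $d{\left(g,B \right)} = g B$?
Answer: $-236$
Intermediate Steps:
$d{\left(g,B \right)} = B g$
$t = -240$ ($t = 10 \left(-24\right) = -240$)
$t - T{\left(S{\left(d{\left(6,-4 \right)} \right)},27 \right)} = -240 - -4 = -240 + 4 = -236$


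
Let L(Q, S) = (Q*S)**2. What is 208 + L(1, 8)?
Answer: 272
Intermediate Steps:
L(Q, S) = Q**2*S**2
208 + L(1, 8) = 208 + 1**2*8**2 = 208 + 1*64 = 208 + 64 = 272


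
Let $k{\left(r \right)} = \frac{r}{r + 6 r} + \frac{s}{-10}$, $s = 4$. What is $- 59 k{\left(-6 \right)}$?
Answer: $\frac{531}{35} \approx 15.171$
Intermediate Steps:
$k{\left(r \right)} = - \frac{9}{35}$ ($k{\left(r \right)} = \frac{r}{r + 6 r} + \frac{4}{-10} = \frac{r}{7 r} + 4 \left(- \frac{1}{10}\right) = r \frac{1}{7 r} - \frac{2}{5} = \frac{1}{7} - \frac{2}{5} = - \frac{9}{35}$)
$- 59 k{\left(-6 \right)} = \left(-59\right) \left(- \frac{9}{35}\right) = \frac{531}{35}$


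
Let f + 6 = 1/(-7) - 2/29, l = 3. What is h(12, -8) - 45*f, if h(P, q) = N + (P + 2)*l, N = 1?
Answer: 65474/203 ≈ 322.53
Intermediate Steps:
f = -1261/203 (f = -6 + (1/(-7) - 2/29) = -6 + (1*(-⅐) - 2*1/29) = -6 + (-⅐ - 2/29) = -6 - 43/203 = -1261/203 ≈ -6.2118)
h(P, q) = 7 + 3*P (h(P, q) = 1 + (P + 2)*3 = 1 + (2 + P)*3 = 1 + (6 + 3*P) = 7 + 3*P)
h(12, -8) - 45*f = (7 + 3*12) - 45*(-1261/203) = (7 + 36) + 56745/203 = 43 + 56745/203 = 65474/203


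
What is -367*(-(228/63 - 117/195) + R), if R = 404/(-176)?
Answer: 9010951/4620 ≈ 1950.4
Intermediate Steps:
R = -101/44 (R = 404*(-1/176) = -101/44 ≈ -2.2955)
-367*(-(228/63 - 117/195) + R) = -367*(-(228/63 - 117/195) - 101/44) = -367*(-(228*(1/63) - 117*1/195) - 101/44) = -367*(-(76/21 - ⅗) - 101/44) = -367*(-1*317/105 - 101/44) = -367*(-317/105 - 101/44) = -367*(-24553/4620) = 9010951/4620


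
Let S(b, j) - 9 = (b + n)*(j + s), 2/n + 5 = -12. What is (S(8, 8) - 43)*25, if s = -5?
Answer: -4400/17 ≈ -258.82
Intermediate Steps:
n = -2/17 (n = 2/(-5 - 12) = 2/(-17) = 2*(-1/17) = -2/17 ≈ -0.11765)
S(b, j) = 9 + (-5 + j)*(-2/17 + b) (S(b, j) = 9 + (b - 2/17)*(j - 5) = 9 + (-2/17 + b)*(-5 + j) = 9 + (-5 + j)*(-2/17 + b))
(S(8, 8) - 43)*25 = ((163/17 - 5*8 - 2/17*8 + 8*8) - 43)*25 = ((163/17 - 40 - 16/17 + 64) - 43)*25 = (555/17 - 43)*25 = -176/17*25 = -4400/17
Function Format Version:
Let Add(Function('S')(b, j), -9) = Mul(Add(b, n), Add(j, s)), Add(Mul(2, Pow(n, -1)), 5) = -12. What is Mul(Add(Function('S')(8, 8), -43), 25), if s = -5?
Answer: Rational(-4400, 17) ≈ -258.82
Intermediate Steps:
n = Rational(-2, 17) (n = Mul(2, Pow(Add(-5, -12), -1)) = Mul(2, Pow(-17, -1)) = Mul(2, Rational(-1, 17)) = Rational(-2, 17) ≈ -0.11765)
Function('S')(b, j) = Add(9, Mul(Add(-5, j), Add(Rational(-2, 17), b))) (Function('S')(b, j) = Add(9, Mul(Add(b, Rational(-2, 17)), Add(j, -5))) = Add(9, Mul(Add(Rational(-2, 17), b), Add(-5, j))) = Add(9, Mul(Add(-5, j), Add(Rational(-2, 17), b))))
Mul(Add(Function('S')(8, 8), -43), 25) = Mul(Add(Add(Rational(163, 17), Mul(-5, 8), Mul(Rational(-2, 17), 8), Mul(8, 8)), -43), 25) = Mul(Add(Add(Rational(163, 17), -40, Rational(-16, 17), 64), -43), 25) = Mul(Add(Rational(555, 17), -43), 25) = Mul(Rational(-176, 17), 25) = Rational(-4400, 17)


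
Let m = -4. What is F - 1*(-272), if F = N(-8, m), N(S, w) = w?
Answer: 268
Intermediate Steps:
F = -4
F - 1*(-272) = -4 - 1*(-272) = -4 + 272 = 268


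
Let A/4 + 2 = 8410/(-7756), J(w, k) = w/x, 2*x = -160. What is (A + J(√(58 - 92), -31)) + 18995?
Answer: 36807383/1939 - I*√34/80 ≈ 18983.0 - 0.072887*I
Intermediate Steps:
x = -80 (x = (½)*(-160) = -80)
J(w, k) = -w/80 (J(w, k) = w/(-80) = w*(-1/80) = -w/80)
A = -23922/1939 (A = -8 + 4*(8410/(-7756)) = -8 + 4*(8410*(-1/7756)) = -8 + 4*(-4205/3878) = -8 - 8410/1939 = -23922/1939 ≈ -12.337)
(A + J(√(58 - 92), -31)) + 18995 = (-23922/1939 - √(58 - 92)/80) + 18995 = (-23922/1939 - I*√34/80) + 18995 = 36807383/1939 - I*√34/80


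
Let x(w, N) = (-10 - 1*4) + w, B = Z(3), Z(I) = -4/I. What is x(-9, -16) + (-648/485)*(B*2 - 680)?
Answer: 431213/485 ≈ 889.10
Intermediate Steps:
B = -4/3 ≈ -1.3333
x(w, N) = -14 + w (x(w, N) = (-10 - 4) + w = -14 + w)
x(-9, -16) + (-648/485)*(B*2 - 680) = (-14 - 9) + (-648/485)*(-4/3*2 - 680) = -23 + (-648*1/485)*(-8/3 - 680) = -23 - 648/485*(-2048/3) = -23 + 442368/485 = 431213/485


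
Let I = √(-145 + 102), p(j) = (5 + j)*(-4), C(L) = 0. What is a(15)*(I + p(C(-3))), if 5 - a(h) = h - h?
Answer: -100 + 5*I*√43 ≈ -100.0 + 32.787*I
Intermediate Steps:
p(j) = -20 - 4*j
a(h) = 5 (a(h) = 5 - (h - h) = 5 - 1*0 = 5 + 0 = 5)
I = I*√43 (I = √(-43) = I*√43 ≈ 6.5574*I)
a(15)*(I + p(C(-3))) = 5*(I*√43 + (-20 - 4*0)) = 5*(I*√43 + (-20 + 0)) = 5*(I*√43 - 20) = 5*(-20 + I*√43) = -100 + 5*I*√43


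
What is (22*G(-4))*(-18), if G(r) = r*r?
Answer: -6336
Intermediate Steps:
G(r) = r²
(22*G(-4))*(-18) = (22*(-4)²)*(-18) = (22*16)*(-18) = 352*(-18) = -6336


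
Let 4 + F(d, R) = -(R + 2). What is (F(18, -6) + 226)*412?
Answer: 93112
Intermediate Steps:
F(d, R) = -6 - R (F(d, R) = -4 - (R + 2) = -4 - (2 + R) = -4 + (-2 - R) = -6 - R)
(F(18, -6) + 226)*412 = ((-6 - 1*(-6)) + 226)*412 = ((-6 + 6) + 226)*412 = (0 + 226)*412 = 226*412 = 93112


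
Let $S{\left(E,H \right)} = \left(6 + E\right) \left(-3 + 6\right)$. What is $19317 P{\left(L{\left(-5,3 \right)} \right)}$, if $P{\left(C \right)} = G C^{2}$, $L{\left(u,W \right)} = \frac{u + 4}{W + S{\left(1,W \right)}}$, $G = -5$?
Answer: $- \frac{32195}{192} \approx -167.68$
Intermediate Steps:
$S{\left(E,H \right)} = 18 + 3 E$ ($S{\left(E,H \right)} = \left(6 + E\right) 3 = 18 + 3 E$)
$L{\left(u,W \right)} = \frac{4 + u}{21 + W}$ ($L{\left(u,W \right)} = \frac{u + 4}{W + \left(18 + 3 \cdot 1\right)} = \frac{4 + u}{W + \left(18 + 3\right)} = \frac{4 + u}{W + 21} = \frac{4 + u}{21 + W}$)
$P{\left(C \right)} = - 5 C^{2}$
$19317 P{\left(L{\left(-5,3 \right)} \right)} = 19317 \left(- 5 \left(\frac{4 - 5}{21 + 3}\right)^{2}\right) = 19317 \left(- 5 \left(\frac{1}{24} \left(-1\right)\right)^{2}\right) = 19317 \left(- 5 \left(- \frac{1}{24}\right)^{2}\right) = 19317 \left(\left(-5\right) \frac{1}{576}\right) = 19317 \left(- \frac{5}{576}\right) = - \frac{32195}{192}$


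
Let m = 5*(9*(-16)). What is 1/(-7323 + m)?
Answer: -1/8043 ≈ -0.00012433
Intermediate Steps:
m = -720 (m = 5*(-144) = -720)
1/(-7323 + m) = 1/(-7323 - 720) = 1/(-8043) = -1/8043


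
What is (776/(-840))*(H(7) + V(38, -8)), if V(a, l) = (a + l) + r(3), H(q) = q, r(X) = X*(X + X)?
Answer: -1067/21 ≈ -50.810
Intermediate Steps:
r(X) = 2*X**2 (r(X) = X*(2*X) = 2*X**2)
V(a, l) = 18 + a + l (V(a, l) = (a + l) + 2*3**2 = (a + l) + 2*9 = (a + l) + 18 = 18 + a + l)
(776/(-840))*(H(7) + V(38, -8)) = (776/(-840))*(7 + (18 + 38 - 8)) = (776*(-1/840))*(7 + 48) = -97/105*55 = -1067/21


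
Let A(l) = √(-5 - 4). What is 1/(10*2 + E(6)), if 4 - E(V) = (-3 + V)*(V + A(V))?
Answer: 2/39 + I/13 ≈ 0.051282 + 0.076923*I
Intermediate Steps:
A(l) = 3*I (A(l) = √(-9) = 3*I)
E(V) = 4 - (-3 + V)*(V + 3*I)
1/(10*2 + E(6)) = 1/(10*2 + (4 - 1*6² + 9*I + 3*6*(1 - I))) = 1/(20 + (4 - 1*36 + 9*I + (18 - 18*I))) = 1/(20 + (4 - 36 + 9*I + (18 - 18*I))) = 1/(20 + (-14 - 9*I)) = 1/(6 - 9*I) = (6 + 9*I)/117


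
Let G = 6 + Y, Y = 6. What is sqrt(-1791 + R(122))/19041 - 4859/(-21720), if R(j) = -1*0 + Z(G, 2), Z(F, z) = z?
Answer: 4859/21720 + I*sqrt(1789)/19041 ≈ 0.22371 + 0.0022213*I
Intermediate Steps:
G = 12 (G = 6 + 6 = 12)
R(j) = 2 (R(j) = -1*0 + 2 = 0 + 2 = 2)
sqrt(-1791 + R(122))/19041 - 4859/(-21720) = sqrt(-1791 + 2)/19041 - 4859/(-21720) = sqrt(-1789)*(1/19041) - 4859*(-1/21720) = (I*sqrt(1789))*(1/19041) + 4859/21720 = I*sqrt(1789)/19041 + 4859/21720 = 4859/21720 + I*sqrt(1789)/19041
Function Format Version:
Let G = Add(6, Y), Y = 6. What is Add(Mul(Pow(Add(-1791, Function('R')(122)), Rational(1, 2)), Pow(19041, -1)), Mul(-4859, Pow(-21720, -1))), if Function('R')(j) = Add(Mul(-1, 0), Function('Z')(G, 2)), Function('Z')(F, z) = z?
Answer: Add(Rational(4859, 21720), Mul(Rational(1, 19041), I, Pow(1789, Rational(1, 2)))) ≈ Add(0.22371, Mul(0.0022213, I))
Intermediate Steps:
G = 12 (G = Add(6, 6) = 12)
Function('R')(j) = 2 (Function('R')(j) = Add(Mul(-1, 0), 2) = Add(0, 2) = 2)
Add(Mul(Pow(Add(-1791, Function('R')(122)), Rational(1, 2)), Pow(19041, -1)), Mul(-4859, Pow(-21720, -1))) = Add(Mul(Pow(Add(-1791, 2), Rational(1, 2)), Pow(19041, -1)), Mul(-4859, Pow(-21720, -1))) = Add(Mul(Pow(-1789, Rational(1, 2)), Rational(1, 19041)), Mul(-4859, Rational(-1, 21720))) = Add(Mul(Mul(I, Pow(1789, Rational(1, 2))), Rational(1, 19041)), Rational(4859, 21720)) = Add(Mul(Rational(1, 19041), I, Pow(1789, Rational(1, 2))), Rational(4859, 21720)) = Add(Rational(4859, 21720), Mul(Rational(1, 19041), I, Pow(1789, Rational(1, 2))))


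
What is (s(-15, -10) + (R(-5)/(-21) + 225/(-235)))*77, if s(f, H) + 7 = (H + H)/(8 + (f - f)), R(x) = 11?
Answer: -238447/282 ≈ -845.56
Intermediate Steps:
s(f, H) = -7 + H/4 (s(f, H) = -7 + (H + H)/(8 + (f - f)) = -7 + (2*H)/(8 + 0) = -7 + (2*H)/8 = -7 + (2*H)*(⅛) = -7 + H/4)
(s(-15, -10) + (R(-5)/(-21) + 225/(-235)))*77 = ((-7 + (¼)*(-10)) + (11/(-21) + 225/(-235)))*77 = ((-7 - 5/2) + (11*(-1/21) + 225*(-1/235)))*77 = (-19/2 + (-11/21 - 45/47))*77 = (-19/2 - 1462/987)*77 = -21677/1974*77 = -238447/282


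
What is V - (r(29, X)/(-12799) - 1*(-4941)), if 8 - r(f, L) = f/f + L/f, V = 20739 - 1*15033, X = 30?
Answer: 283945988/371171 ≈ 765.00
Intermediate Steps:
V = 5706 (V = 20739 - 15033 = 5706)
r(f, L) = 7 - L/f (r(f, L) = 8 - (f/f + L/f) = 8 - (1 + L/f) = 8 + (-1 - L/f) = 7 - L/f)
V - (r(29, X)/(-12799) - 1*(-4941)) = 5706 - ((7 - 1*30/29)/(-12799) - 1*(-4941)) = 5706 - ((7 - 1*30*1/29)*(-1/12799) + 4941) = 5706 - ((7 - 30/29)*(-1/12799) + 4941) = 5706 - ((173/29)*(-1/12799) + 4941) = 5706 - (-173/371171 + 4941) = 5706 - 1*1833955738/371171 = 5706 - 1833955738/371171 = 283945988/371171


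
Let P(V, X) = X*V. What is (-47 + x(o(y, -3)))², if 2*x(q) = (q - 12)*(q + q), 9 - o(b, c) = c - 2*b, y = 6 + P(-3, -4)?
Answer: 2825761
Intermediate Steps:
P(V, X) = V*X
y = 18 (y = 6 - 3*(-4) = 6 + 12 = 18)
o(b, c) = 9 - c + 2*b (o(b, c) = 9 - (c - 2*b) = 9 + (-c + 2*b) = 9 - c + 2*b)
x(q) = q*(-12 + q) (x(q) = ((q - 12)*(q + q))/2 = ((-12 + q)*(2*q))/2 = (2*q*(-12 + q))/2 = q*(-12 + q))
(-47 + x(o(y, -3)))² = (-47 + (9 - 1*(-3) + 2*18)*(-12 + (9 - 1*(-3) + 2*18)))² = (-47 + (9 + 3 + 36)*(-12 + (9 + 3 + 36)))² = (-47 + 48*(-12 + 48))² = (-47 + 48*36)² = (-47 + 1728)² = 1681² = 2825761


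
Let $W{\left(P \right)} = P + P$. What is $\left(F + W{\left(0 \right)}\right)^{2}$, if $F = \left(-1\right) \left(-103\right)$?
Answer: $10609$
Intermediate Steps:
$W{\left(P \right)} = 2 P$
$F = 103$
$\left(F + W{\left(0 \right)}\right)^{2} = \left(103 + 2 \cdot 0\right)^{2} = \left(103 + 0\right)^{2} = 103^{2} = 10609$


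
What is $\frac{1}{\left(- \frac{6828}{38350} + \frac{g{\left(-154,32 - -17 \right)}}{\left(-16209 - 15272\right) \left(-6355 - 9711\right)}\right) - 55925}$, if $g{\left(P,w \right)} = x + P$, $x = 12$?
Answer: $- \frac{4849105789775}{271187104650312722} \approx -1.7881 \cdot 10^{-5}$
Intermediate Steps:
$g{\left(P,w \right)} = 12 + P$
$\frac{1}{\left(- \frac{6828}{38350} + \frac{g{\left(-154,32 - -17 \right)}}{\left(-16209 - 15272\right) \left(-6355 - 9711\right)}\right) - 55925} = \frac{1}{\left(- \frac{6828}{38350} + \frac{12 - 154}{\left(-16209 - 15272\right) \left(-6355 - 9711\right)}\right) - 55925} = \frac{1}{\left(\left(-6828\right) \frac{1}{38350} - \frac{142}{\left(-31481\right) \left(-16066\right)}\right) - 55925} = \frac{1}{\left(- \frac{3414}{19175} - \frac{142}{505773746}\right) - 55925} = \frac{1}{\left(- \frac{3414}{19175} - \frac{71}{252886873}\right) - 55925} = \frac{1}{- \frac{863357145847}{4849105789775} - 55925} = \frac{1}{- \frac{271187104650312722}{4849105789775}} = - \frac{4849105789775}{271187104650312722}$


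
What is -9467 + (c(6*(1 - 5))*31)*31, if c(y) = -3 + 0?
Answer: -12350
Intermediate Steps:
c(y) = -3
-9467 + (c(6*(1 - 5))*31)*31 = -9467 - 3*31*31 = -9467 - 93*31 = -9467 - 2883 = -12350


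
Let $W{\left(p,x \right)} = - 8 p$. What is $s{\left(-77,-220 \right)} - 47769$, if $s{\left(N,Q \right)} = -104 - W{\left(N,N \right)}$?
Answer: $-48489$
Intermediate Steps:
$s{\left(N,Q \right)} = -104 + 8 N$ ($s{\left(N,Q \right)} = -104 - - 8 N = -104 + 8 N$)
$s{\left(-77,-220 \right)} - 47769 = \left(-104 + 8 \left(-77\right)\right) - 47769 = \left(-104 - 616\right) - 47769 = -720 - 47769 = -48489$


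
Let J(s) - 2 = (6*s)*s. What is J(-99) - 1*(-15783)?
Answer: 74591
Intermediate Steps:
J(s) = 2 + 6*s**2 (J(s) = 2 + (6*s)*s = 2 + 6*s**2)
J(-99) - 1*(-15783) = (2 + 6*(-99)**2) - 1*(-15783) = (2 + 6*9801) + 15783 = (2 + 58806) + 15783 = 58808 + 15783 = 74591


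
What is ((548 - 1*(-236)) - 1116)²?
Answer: 110224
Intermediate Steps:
((548 - 1*(-236)) - 1116)² = ((548 + 236) - 1116)² = (784 - 1116)² = (-332)² = 110224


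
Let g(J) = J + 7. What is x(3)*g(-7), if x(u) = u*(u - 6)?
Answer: 0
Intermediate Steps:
g(J) = 7 + J
x(u) = u*(-6 + u)
x(3)*g(-7) = (3*(-6 + 3))*(7 - 7) = (3*(-3))*0 = -9*0 = 0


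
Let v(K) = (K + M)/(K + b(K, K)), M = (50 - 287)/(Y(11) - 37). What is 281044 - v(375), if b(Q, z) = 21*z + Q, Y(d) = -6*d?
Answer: 83224141546/296125 ≈ 2.8104e+5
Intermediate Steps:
b(Q, z) = Q + 21*z
M = 237/103 (M = (50 - 287)/(-6*11 - 37) = -237/(-66 - 37) = -237/(-103) = -237*(-1/103) = 237/103 ≈ 2.3010)
v(K) = (237/103 + K)/(23*K) (v(K) = (K + 237/103)/(K + (K + 21*K)) = (237/103 + K)/(K + 22*K) = (237/103 + K)/((23*K)) = (237/103 + K)*(1/(23*K)) = (237/103 + K)/(23*K))
281044 - v(375) = 281044 - (237 + 103*375)/(2369*375) = 281044 - (237 + 38625)/(2369*375) = 281044 - 38862/(2369*375) = 281044 - 1*12954/296125 = 281044 - 12954/296125 = 83224141546/296125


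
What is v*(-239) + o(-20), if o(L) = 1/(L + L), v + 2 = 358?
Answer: -3403361/40 ≈ -85084.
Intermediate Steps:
v = 356 (v = -2 + 358 = 356)
o(L) = 1/(2*L)
v*(-239) + o(-20) = 356*(-239) + (1/2)/(-20) = -85084 + (1/2)*(-1/20) = -85084 - 1/40 = -3403361/40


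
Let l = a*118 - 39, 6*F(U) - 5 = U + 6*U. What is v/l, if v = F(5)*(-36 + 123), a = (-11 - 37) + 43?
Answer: -580/629 ≈ -0.92210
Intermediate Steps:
a = -5 (a = -48 + 43 = -5)
F(U) = 5/6 + 7*U/6 (F(U) = 5/6 + (U + 6*U)/6 = 5/6 + (7*U)/6 = 5/6 + 7*U/6)
v = 580 (v = (5/6 + (7/6)*5)*(-36 + 123) = (5/6 + 35/6)*87 = (20/3)*87 = 580)
l = -629 (l = -5*118 - 39 = -590 - 39 = -629)
v/l = 580/(-629) = 580*(-1/629) = -580/629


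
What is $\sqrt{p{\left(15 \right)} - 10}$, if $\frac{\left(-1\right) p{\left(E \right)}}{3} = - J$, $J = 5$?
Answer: $\sqrt{5} \approx 2.2361$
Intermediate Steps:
$p{\left(E \right)} = 15$ ($p{\left(E \right)} = - 3 \left(\left(-1\right) 5\right) = \left(-3\right) \left(-5\right) = 15$)
$\sqrt{p{\left(15 \right)} - 10} = \sqrt{15 - 10} = \sqrt{5}$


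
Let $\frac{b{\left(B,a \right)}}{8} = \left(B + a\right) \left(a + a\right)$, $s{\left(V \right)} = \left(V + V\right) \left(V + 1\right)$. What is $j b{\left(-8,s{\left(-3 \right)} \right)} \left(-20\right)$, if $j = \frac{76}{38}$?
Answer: $-30720$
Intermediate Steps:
$s{\left(V \right)} = 2 V \left(1 + V\right)$
$b{\left(B,a \right)} = 16 a \left(B + a\right)$ ($b{\left(B,a \right)} = 8 \left(B + a\right) \left(a + a\right) = 8 \left(B + a\right) 2 a = 8 \cdot 2 a \left(B + a\right) = 16 a \left(B + a\right)$)
$j = 2$ ($j = 76 \cdot \frac{1}{38} = 2$)
$j b{\left(-8,s{\left(-3 \right)} \right)} \left(-20\right) = 2 \cdot 16 \cdot 2 \left(-3\right) \left(1 - 3\right) \left(-8 + 2 \left(-3\right) \left(1 - 3\right)\right) \left(-20\right) = 2 \cdot 16 \cdot 2 \left(-3\right) \left(-2\right) \left(-8 + 2 \left(-3\right) \left(-2\right)\right) \left(-20\right) = 2 \cdot 16 \cdot 12 \left(-8 + 12\right) \left(-20\right) = 2 \cdot 16 \cdot 12 \cdot 4 \left(-20\right) = 2 \cdot 768 \left(-20\right) = 1536 \left(-20\right) = -30720$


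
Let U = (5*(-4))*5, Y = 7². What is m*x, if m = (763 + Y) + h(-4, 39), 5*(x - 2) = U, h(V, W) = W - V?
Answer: -15390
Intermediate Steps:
Y = 49
U = -100 (U = -20*5 = -100)
x = -18 (x = 2 + (⅕)*(-100) = 2 - 20 = -18)
m = 855 (m = (763 + 49) + (39 - 1*(-4)) = 812 + (39 + 4) = 812 + 43 = 855)
m*x = 855*(-18) = -15390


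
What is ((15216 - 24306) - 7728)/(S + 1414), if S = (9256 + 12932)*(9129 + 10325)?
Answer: -8409/215823383 ≈ -3.8962e-5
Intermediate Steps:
S = 431645352 (S = 22188*19454 = 431645352)
((15216 - 24306) - 7728)/(S + 1414) = ((15216 - 24306) - 7728)/(431645352 + 1414) = (-9090 - 7728)/431646766 = -16818*1/431646766 = -8409/215823383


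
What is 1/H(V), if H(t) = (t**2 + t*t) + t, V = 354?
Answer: 1/250986 ≈ 3.9843e-6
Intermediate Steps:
H(t) = t + 2*t**2 (H(t) = (t**2 + t**2) + t = 2*t**2 + t = t + 2*t**2)
1/H(V) = 1/(354*(1 + 2*354)) = 1/(354*(1 + 708)) = 1/(354*709) = 1/250986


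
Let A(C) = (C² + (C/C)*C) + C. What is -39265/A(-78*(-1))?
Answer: -7853/1248 ≈ -6.2925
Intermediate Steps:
A(C) = C² + 2*C (A(C) = (C² + 1*C) + C = (C² + C) + C = (C + C²) + C = C² + 2*C)
-39265/A(-78*(-1)) = -39265*1/(78*(2 - 78*(-1))) = -39265*1/(78*(2 + 78)) = -39265/(78*80) = -39265/6240 = -39265*1/6240 = -7853/1248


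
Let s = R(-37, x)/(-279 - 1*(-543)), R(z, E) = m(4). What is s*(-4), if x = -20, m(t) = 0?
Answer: 0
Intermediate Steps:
R(z, E) = 0
s = 0 (s = 0/(-279 - 1*(-543)) = 0/(-279 + 543) = 0/264 = 0*(1/264) = 0)
s*(-4) = 0*(-4) = 0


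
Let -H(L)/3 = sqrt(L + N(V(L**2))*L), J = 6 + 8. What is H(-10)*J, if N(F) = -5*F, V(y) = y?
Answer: -42*sqrt(4990) ≈ -2966.9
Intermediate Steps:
J = 14
H(L) = -3*sqrt(L - 5*L**3) (H(L) = -3*sqrt(L + (-5*L**2)*L) = -3*sqrt(L - 5*L**3))
H(-10)*J = -3*sqrt(-10 - 5*(-10)**3)*14 = -3*sqrt(-10 - 5*(-1000))*14 = -3*sqrt(-10 + 5000)*14 = -3*sqrt(4990)*14 = -42*sqrt(4990)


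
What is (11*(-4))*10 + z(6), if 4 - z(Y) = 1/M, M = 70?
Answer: -30521/70 ≈ -436.01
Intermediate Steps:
z(Y) = 279/70 (z(Y) = 4 - 1/70 = 279/70)
(11*(-4))*10 + z(6) = (11*(-4))*10 + 279/70 = -44*10 + 279/70 = -440 + 279/70 = -30521/70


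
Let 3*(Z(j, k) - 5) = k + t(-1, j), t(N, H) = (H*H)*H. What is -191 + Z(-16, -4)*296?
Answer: -1209733/3 ≈ -4.0324e+5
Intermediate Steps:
t(N, H) = H³ (t(N, H) = H²*H = H³)
Z(j, k) = 5 + k/3 + j³/3 (Z(j, k) = 5 + (k + j³)/3 = 5 + (k/3 + j³/3) = 5 + k/3 + j³/3)
-191 + Z(-16, -4)*296 = -191 + (5 + (⅓)*(-4) + (⅓)*(-16)³)*296 = -191 + (5 - 4/3 + (⅓)*(-4096))*296 = -191 + (5 - 4/3 - 4096/3)*296 = -191 - 4085/3*296 = -191 - 1209160/3 = -1209733/3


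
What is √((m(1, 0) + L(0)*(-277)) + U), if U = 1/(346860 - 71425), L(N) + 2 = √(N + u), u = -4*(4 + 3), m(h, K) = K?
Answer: √(42028899606085 - 42028899330650*I*√7)/275435 ≈ 32.565 - 22.505*I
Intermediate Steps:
u = -28 (u = -4*7 = -28)
L(N) = -2 + √(-28 + N) (L(N) = -2 + √(N - 28) = -2 + √(-28 + N))
U = 1/275435 ≈ 3.6306e-6
√((m(1, 0) + L(0)*(-277)) + U) = √((0 + (-2 + √(-28 + 0))*(-277)) + 1/275435) = √((0 + (-2 + √(-28))*(-277)) + 1/275435) = √((0 + (-2 + 2*I*√7)*(-277)) + 1/275435) = √((0 + (554 - 554*I*√7)) + 1/275435) = √((554 - 554*I*√7) + 1/275435) = √(152590991/275435 - 554*I*√7)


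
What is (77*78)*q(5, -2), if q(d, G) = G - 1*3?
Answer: -30030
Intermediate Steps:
q(d, G) = -3 + G (q(d, G) = G - 3 = -3 + G)
(77*78)*q(5, -2) = (77*78)*(-3 - 2) = 6006*(-5) = -30030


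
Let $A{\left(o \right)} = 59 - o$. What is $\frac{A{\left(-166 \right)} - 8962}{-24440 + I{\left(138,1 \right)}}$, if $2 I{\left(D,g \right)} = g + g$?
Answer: $\frac{8737}{24439} \approx 0.3575$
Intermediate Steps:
$I{\left(D,g \right)} = g$ ($I{\left(D,g \right)} = \frac{g + g}{2} = \frac{2 g}{2} = g$)
$\frac{A{\left(-166 \right)} - 8962}{-24440 + I{\left(138,1 \right)}} = \frac{\left(59 - -166\right) - 8962}{-24440 + 1} = \frac{\left(59 + 166\right) - 8962}{-24439} = \left(225 - 8962\right) \left(- \frac{1}{24439}\right) = \left(-8737\right) \left(- \frac{1}{24439}\right) = \frac{8737}{24439}$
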